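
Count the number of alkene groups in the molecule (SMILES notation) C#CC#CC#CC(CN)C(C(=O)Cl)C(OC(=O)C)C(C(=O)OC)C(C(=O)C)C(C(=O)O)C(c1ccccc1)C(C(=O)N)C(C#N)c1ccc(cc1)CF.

C≡C triple bond → alkyne.
C≡C triple bond → alkyne.
C≡C triple bond → alkyne.
pendant –CH2NH2: N on sp³ C, no adjacent C=O → amine.
pendant –C(=O)X: carbonyl C bonded to C and halogen → acyl halide.
pendant –OC(=O)CH3: an acyloxy group → ester.
pendant –COOCH3: carbonyl C bonded to C and –OCH3 → ester.
pendant –COCH3: carbonyl C bonded to two carbons → ketone.
pendant –COOH: carbonyl C bonded to C and –OH → carboxylic acid.
pendant –C6H5: benzene ring → arene.
pendant –CONH2: carbonyl C bonded to C and N → amide.
pendant –C≡N: nitrile.
para-disubstituted benzene ring → arene.
halogen on an sp³ carbon → alkyl halide.
No segment is a alkene: HC≡C is alkyne, not alkene; C≡C is alkyne, not alkene; C≡C is alkyne, not alkene. → 0.

0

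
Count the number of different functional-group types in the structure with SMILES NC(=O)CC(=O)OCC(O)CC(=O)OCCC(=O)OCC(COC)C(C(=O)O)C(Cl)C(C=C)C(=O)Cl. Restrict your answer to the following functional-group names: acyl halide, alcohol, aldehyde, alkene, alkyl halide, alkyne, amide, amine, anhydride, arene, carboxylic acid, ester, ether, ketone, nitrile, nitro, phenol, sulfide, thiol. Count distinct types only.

–C(=O)NH2: carbonyl C bonded to C and to N → amide (the N is not a separate amine).
–C(=O)–O–C with C on the carbonyl side → ester.
–OH on an sp³ carbon → alcohol (secondary).
–C(=O)–O–C with C on the carbonyl side → ester.
–C(=O)–O–C with C on the carbonyl side → ester.
pendant –CH2OCH3: C–O–C linkage → ether.
pendant –COOH: carbonyl C bonded to C and –OH → carboxylic acid.
halogen on an sp³ carbon → alkyl halide.
pendant –CH=CH2: C=C double bond → alkene.
–C(=O)Cl: carbonyl C bonded to C and to a halogen → acyl halide (not alkyl halide).
Distinct types present: acyl halide, alcohol, alkene, alkyl halide, amide, carboxylic acid, ester, ether.

8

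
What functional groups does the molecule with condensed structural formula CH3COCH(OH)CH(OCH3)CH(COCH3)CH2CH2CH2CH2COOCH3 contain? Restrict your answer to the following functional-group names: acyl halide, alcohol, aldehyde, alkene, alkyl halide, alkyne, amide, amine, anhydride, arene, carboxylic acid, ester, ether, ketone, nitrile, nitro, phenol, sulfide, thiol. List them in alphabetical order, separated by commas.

alcohol, ester, ether, ketone

–C(=O)– with carbon on both sides → ketone.
–OH on an sp³ carbon → alcohol (secondary).
pendant –OCH3: C–O–C with sp³ C, no adjacent C=O → ether.
pendant –COCH3: carbonyl C bonded to two carbons → ketone.
–C(=O)OCH3: carbonyl C bonded to C and to –OCH3 → ester (not ketone + ether).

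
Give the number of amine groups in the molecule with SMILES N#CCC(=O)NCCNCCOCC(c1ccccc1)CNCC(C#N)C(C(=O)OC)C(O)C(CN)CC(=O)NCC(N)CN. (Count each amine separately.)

Taking each segment in turn:
  N≡C: N≡C–: carbon triple-bonded to nitrogen → nitrile.
  CH2CONHCH2: –C(=O)–N– linkage → amide (the N is not an amine).
  CH2NHCH2: C–N–C with sp³ carbons and no adjacent C=O → amine (secondary).
  CH2OCH2: C–O–C with sp³ carbons on both sides and no adjacent C=O → ether.
  CH(C6H5): pendant –C6H5: benzene ring → arene.
  CH2NHCH2: C–N–C with sp³ carbons and no adjacent C=O → amine (secondary).
  CH(CN): pendant –C≡N: nitrile.
  CH(COOCH3): pendant –COOCH3: carbonyl C bonded to C and –OCH3 → ester.
  CH(OH): –OH on an sp³ carbon → alcohol (secondary).
  CH(CH2NH2): pendant –CH2NH2: N on sp³ C, no adjacent C=O → amine.
  CH2CONHCH2: –C(=O)–N– linkage → amide (the N is not an amine).
  CH(NH2): –NH2 on an sp³ carbon with no adjacent C=O → amine.
  CH2NH2: –NH2 on an sp³ carbon with no adjacent C=O → amine.
Amine appears at: CH2NHCH2, CH2NHCH2, CH(CH2NH2), CH(NH2), CH2NH2 → 5.

5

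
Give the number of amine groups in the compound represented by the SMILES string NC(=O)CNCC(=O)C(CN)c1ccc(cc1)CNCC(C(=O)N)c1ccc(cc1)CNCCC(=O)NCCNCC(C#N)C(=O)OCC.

5

Reading the structure from left to right:
  H2NCO: –C(=O)NH2: carbonyl C bonded to C and to N → amide (the N is not a separate amine).
  CH2NHCH2: C–N–C with sp³ carbons and no adjacent C=O → amine (secondary).
  CO: –C(=O)– with carbon on both sides → ketone.
  CH(CH2NH2): pendant –CH2NH2: N on sp³ C, no adjacent C=O → amine.
  C6H4: para-disubstituted benzene ring → arene.
  CH2NHCH2: C–N–C with sp³ carbons and no adjacent C=O → amine (secondary).
  CH(CONH2): pendant –CONH2: carbonyl C bonded to C and N → amide.
  C6H4: para-disubstituted benzene ring → arene.
  CH2NHCH2: C–N–C with sp³ carbons and no adjacent C=O → amine (secondary).
  CH2CONHCH2: –C(=O)–N– linkage → amide (the N is not an amine).
  CH2NHCH2: C–N–C with sp³ carbons and no adjacent C=O → amine (secondary).
  CH(CN): pendant –C≡N: nitrile.
  COOCH2CH3: –C(=O)OCH2CH3: carbonyl C bonded to C and to –OEt → ester.
Amine appears at: CH2NHCH2, CH(CH2NH2), CH2NHCH2, CH2NHCH2, CH2NHCH2 → 5.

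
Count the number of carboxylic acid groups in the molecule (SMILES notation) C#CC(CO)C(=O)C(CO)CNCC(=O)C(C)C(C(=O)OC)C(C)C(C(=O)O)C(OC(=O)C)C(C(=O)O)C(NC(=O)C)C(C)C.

Working along the chain:
  HC≡C: C≡C triple bond → alkyne.
  CH(CH2OH): pendant –CH2OH on an sp³ backbone C → alcohol.
  CO: –C(=O)– with carbon on both sides → ketone.
  CH(CH2OH): pendant –CH2OH on an sp³ backbone C → alcohol.
  CH2NHCH2: C–N–C with sp³ carbons and no adjacent C=O → amine (secondary).
  CO: –C(=O)– with carbon on both sides → ketone.
  CH(COOCH3): pendant –COOCH3: carbonyl C bonded to C and –OCH3 → ester.
  CH(COOH): pendant –COOH: carbonyl C bonded to C and –OH → carboxylic acid.
  CH(OCOCH3): pendant –OC(=O)CH3: an acyloxy group → ester.
  CH(COOH): pendant –COOH: carbonyl C bonded to C and –OH → carboxylic acid.
  CH(NHCOCH3): pendant –NHC(=O)CH3: N bonded to a carbonyl → amide (not amine).
Carboxylic acid appears at: CH(COOH), CH(COOH) → 2.

2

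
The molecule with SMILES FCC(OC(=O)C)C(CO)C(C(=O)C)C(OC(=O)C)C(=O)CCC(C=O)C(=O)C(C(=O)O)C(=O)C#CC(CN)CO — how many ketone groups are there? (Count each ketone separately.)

Working along the chain:
  FCH2: halogen on an sp³ carbon → alkyl halide.
  CH(OCOCH3): pendant –OC(=O)CH3: an acyloxy group → ester.
  CH(CH2OH): pendant –CH2OH on an sp³ backbone C → alcohol.
  CH(COCH3): pendant –COCH3: carbonyl C bonded to two carbons → ketone.
  CH(OCOCH3): pendant –OC(=O)CH3: an acyloxy group → ester.
  CO: –C(=O)– with carbon on both sides → ketone.
  CH(CHO): pendant –CHO: carbonyl C bonded to C and H → aldehyde.
  CO: –C(=O)– with carbon on both sides → ketone.
  CH(COOH): pendant –COOH: carbonyl C bonded to C and –OH → carboxylic acid.
  CO: –C(=O)– with carbon on both sides → ketone.
  C≡C: C≡C triple bond → alkyne.
  CH(CH2NH2): pendant –CH2NH2: N on sp³ C, no adjacent C=O → amine.
  CH2OH: –OH on an sp³ carbon → alcohol.
Ketone appears at: CH(COCH3), CO, CO, CO → 4.

4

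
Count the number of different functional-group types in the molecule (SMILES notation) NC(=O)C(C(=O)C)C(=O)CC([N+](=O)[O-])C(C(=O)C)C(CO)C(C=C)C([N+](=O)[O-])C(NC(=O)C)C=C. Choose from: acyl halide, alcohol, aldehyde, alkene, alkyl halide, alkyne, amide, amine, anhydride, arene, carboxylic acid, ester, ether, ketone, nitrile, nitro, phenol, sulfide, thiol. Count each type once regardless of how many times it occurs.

–C(=O)NH2: carbonyl C bonded to C and to N → amide (the N is not a separate amine).
pendant –COCH3: carbonyl C bonded to two carbons → ketone.
–C(=O)– with carbon on both sides → ketone.
–NO2 on an sp³ carbon → nitro (the N=O is not a carbonyl).
pendant –COCH3: carbonyl C bonded to two carbons → ketone.
pendant –CH2OH on an sp³ backbone C → alcohol.
pendant –CH=CH2: C=C double bond → alkene.
–NO2 on an sp³ carbon → nitro (the N=O is not a carbonyl).
pendant –NHC(=O)CH3: N bonded to a carbonyl → amide (not amine).
C=C double bond → alkene.
Distinct types present: alcohol, alkene, amide, ketone, nitro.

5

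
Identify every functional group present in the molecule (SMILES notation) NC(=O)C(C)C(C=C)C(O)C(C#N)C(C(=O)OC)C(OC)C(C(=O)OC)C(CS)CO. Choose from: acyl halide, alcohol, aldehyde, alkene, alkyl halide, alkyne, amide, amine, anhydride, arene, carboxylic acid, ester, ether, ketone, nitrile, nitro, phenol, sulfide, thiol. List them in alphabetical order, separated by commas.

alcohol, alkene, amide, ester, ether, nitrile, thiol

–C(=O)NH2: carbonyl C bonded to C and to N → amide (the N is not a separate amine).
pendant –CH=CH2: C=C double bond → alkene.
–OH on an sp³ carbon → alcohol (secondary).
pendant –C≡N: nitrile.
pendant –COOCH3: carbonyl C bonded to C and –OCH3 → ester.
pendant –OCH3: C–O–C with sp³ C, no adjacent C=O → ether.
pendant –COOCH3: carbonyl C bonded to C and –OCH3 → ester.
pendant –CH2SH → thiol.
–OH on an sp³ carbon → alcohol.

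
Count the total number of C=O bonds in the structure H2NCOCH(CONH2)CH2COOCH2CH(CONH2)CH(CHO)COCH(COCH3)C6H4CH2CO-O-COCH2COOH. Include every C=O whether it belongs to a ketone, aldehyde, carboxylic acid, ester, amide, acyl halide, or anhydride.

H2NCO: amide, 1 C=O (running total 1).
CH(CONH2): amide, 1 C=O (running total 2).
CH2COOCH2: ester, 1 C=O (running total 3).
CH(CONH2): amide, 1 C=O (running total 4).
CH(CHO): aldehyde, 1 C=O (running total 5).
CO: ketone, 1 C=O (running total 6).
CH(COCH3): ketone, 1 C=O (running total 7).
CH2CO-O-COCH2: anhydride, 2 C=O (running total 9).
COOH: carboxylic acid, 1 C=O (running total 10).

10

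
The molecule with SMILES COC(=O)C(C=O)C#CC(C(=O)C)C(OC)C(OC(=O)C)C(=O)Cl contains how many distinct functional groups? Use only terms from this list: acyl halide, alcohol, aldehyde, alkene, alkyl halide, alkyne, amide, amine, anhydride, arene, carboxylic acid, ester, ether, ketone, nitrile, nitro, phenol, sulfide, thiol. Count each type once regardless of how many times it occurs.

6

Reading the structure from left to right:
  CH3OOC: CH3O–C(=O)–: carbonyl C bonded to C and to –OCH3 → ester (not ketone + ether).
  CH(CHO): pendant –CHO: carbonyl C bonded to C and H → aldehyde.
  C≡C: C≡C triple bond → alkyne.
  CH(COCH3): pendant –COCH3: carbonyl C bonded to two carbons → ketone.
  CH(OCH3): pendant –OCH3: C–O–C with sp³ C, no adjacent C=O → ether.
  CH(OCOCH3): pendant –OC(=O)CH3: an acyloxy group → ester.
  COCl: –C(=O)Cl: carbonyl C bonded to C and to a halogen → acyl halide (not alkyl halide).
Distinct types present: acyl halide, aldehyde, alkyne, ester, ether, ketone.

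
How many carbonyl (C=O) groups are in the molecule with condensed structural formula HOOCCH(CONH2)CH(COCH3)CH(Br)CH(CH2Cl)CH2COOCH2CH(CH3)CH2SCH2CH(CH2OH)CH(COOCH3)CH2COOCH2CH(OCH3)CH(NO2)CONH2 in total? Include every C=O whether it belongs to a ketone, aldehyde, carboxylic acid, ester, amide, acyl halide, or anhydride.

HOOC: carboxylic acid, 1 C=O (running total 1).
CH(CONH2): amide, 1 C=O (running total 2).
CH(COCH3): ketone, 1 C=O (running total 3).
CH2COOCH2: ester, 1 C=O (running total 4).
CH(COOCH3): ester, 1 C=O (running total 5).
CH2COOCH2: ester, 1 C=O (running total 6).
CONH2: amide, 1 C=O (running total 7).

7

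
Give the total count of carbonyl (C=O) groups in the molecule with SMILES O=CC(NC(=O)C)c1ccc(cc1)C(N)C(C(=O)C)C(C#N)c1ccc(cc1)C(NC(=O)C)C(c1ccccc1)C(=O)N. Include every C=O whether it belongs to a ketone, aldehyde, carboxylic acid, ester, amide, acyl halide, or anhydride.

5

OHC: aldehyde, 1 C=O (running total 1).
CH(NHCOCH3): amide, 1 C=O (running total 2).
CH(COCH3): ketone, 1 C=O (running total 3).
CH(NHCOCH3): amide, 1 C=O (running total 4).
CONH2: amide, 1 C=O (running total 5).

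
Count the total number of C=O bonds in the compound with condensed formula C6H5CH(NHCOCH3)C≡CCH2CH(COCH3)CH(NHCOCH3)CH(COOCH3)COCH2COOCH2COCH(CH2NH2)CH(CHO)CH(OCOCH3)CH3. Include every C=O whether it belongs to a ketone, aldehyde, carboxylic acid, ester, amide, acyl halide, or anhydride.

CH(NHCOCH3): amide, 1 C=O (running total 1).
CH(COCH3): ketone, 1 C=O (running total 2).
CH(NHCOCH3): amide, 1 C=O (running total 3).
CH(COOCH3): ester, 1 C=O (running total 4).
CO: ketone, 1 C=O (running total 5).
CH2COOCH2: ester, 1 C=O (running total 6).
CO: ketone, 1 C=O (running total 7).
CH(CHO): aldehyde, 1 C=O (running total 8).
CH(OCOCH3): ester, 1 C=O (running total 9).

9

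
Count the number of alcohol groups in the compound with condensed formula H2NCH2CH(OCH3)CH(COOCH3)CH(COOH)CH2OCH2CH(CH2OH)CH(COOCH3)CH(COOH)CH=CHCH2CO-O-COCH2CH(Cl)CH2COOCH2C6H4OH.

1

Taking each segment in turn:
  H2NCH2: –NH2 on an sp³ carbon with no adjacent C=O → amine.
  CH(OCH3): pendant –OCH3: C–O–C with sp³ C, no adjacent C=O → ether.
  CH(COOCH3): pendant –COOCH3: carbonyl C bonded to C and –OCH3 → ester.
  CH(COOH): pendant –COOH: carbonyl C bonded to C and –OH → carboxylic acid.
  CH2OCH2: C–O–C with sp³ carbons on both sides and no adjacent C=O → ether.
  CH(CH2OH): pendant –CH2OH on an sp³ backbone C → alcohol.
  CH(COOCH3): pendant –COOCH3: carbonyl C bonded to C and –OCH3 → ester.
  CH(COOH): pendant –COOH: carbonyl C bonded to C and –OH → carboxylic acid.
  CH=CH: C=C double bond → alkene.
  CH2CO-O-COCH2: two acyl groups sharing one oxygen, –C(=O)–O–C(=O)– → anhydride.
  CH(Cl): halogen on an sp³ carbon → alkyl halide.
  CH2COOCH2: –C(=O)–O–C with C on the carbonyl side → ester.
  C6H4OH: –OH attached directly to an aromatic ring → phenol (not alcohol); the ring itself is an arene.
Alcohol appears at: CH(CH2OH) → 1.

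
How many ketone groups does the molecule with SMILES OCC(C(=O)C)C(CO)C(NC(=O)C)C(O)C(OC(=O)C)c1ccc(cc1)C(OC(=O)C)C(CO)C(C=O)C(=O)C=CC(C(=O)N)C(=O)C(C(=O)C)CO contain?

Working along the chain:
  HOCH2: HO– on an sp³ carbon → alcohol.
  CH(COCH3): pendant –COCH3: carbonyl C bonded to two carbons → ketone.
  CH(CH2OH): pendant –CH2OH on an sp³ backbone C → alcohol.
  CH(NHCOCH3): pendant –NHC(=O)CH3: N bonded to a carbonyl → amide (not amine).
  CH(OH): –OH on an sp³ carbon → alcohol (secondary).
  CH(OCOCH3): pendant –OC(=O)CH3: an acyloxy group → ester.
  C6H4: para-disubstituted benzene ring → arene.
  CH(OCOCH3): pendant –OC(=O)CH3: an acyloxy group → ester.
  CH(CH2OH): pendant –CH2OH on an sp³ backbone C → alcohol.
  CH(CHO): pendant –CHO: carbonyl C bonded to C and H → aldehyde.
  CO: –C(=O)– with carbon on both sides → ketone.
  CH=CH: C=C double bond → alkene.
  CH(CONH2): pendant –CONH2: carbonyl C bonded to C and N → amide.
  CO: –C(=O)– with carbon on both sides → ketone.
  CH(COCH3): pendant –COCH3: carbonyl C bonded to two carbons → ketone.
  CH2OH: –OH on an sp³ carbon → alcohol.
Ketone appears at: CH(COCH3), CO, CO, CH(COCH3) → 4.

4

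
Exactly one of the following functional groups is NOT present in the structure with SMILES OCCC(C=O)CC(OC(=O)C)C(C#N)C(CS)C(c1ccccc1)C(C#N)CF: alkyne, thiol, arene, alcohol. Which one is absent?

alkyne

thiol: present (CH(CH2SH) — pendant –CH2SH → thiol).
alcohol: present (HOCH2 — HO– on an sp³ carbon → alcohol).
arene: present (CH(C6H5) — pendant –C6H5: benzene ring → arene).
alkyne: absent. In CH(CN), the triple bond is C≡N, not C≡C, so it is a nitrile.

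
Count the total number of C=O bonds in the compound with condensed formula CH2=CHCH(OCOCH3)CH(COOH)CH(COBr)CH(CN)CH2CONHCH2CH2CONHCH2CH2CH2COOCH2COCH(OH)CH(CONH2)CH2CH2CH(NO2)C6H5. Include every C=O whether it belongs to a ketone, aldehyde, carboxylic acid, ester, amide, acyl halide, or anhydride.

8

CH(OCOCH3): ester, 1 C=O (running total 1).
CH(COOH): carboxylic acid, 1 C=O (running total 2).
CH(COBr): acyl halide, 1 C=O (running total 3).
CH2CONHCH2: amide, 1 C=O (running total 4).
CH2CONHCH2: amide, 1 C=O (running total 5).
CH2COOCH2: ester, 1 C=O (running total 6).
CO: ketone, 1 C=O (running total 7).
CH(CONH2): amide, 1 C=O (running total 8).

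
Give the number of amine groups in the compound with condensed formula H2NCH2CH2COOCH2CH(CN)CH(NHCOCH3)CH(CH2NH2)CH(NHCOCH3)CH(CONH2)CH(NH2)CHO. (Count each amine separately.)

3

–NH2 on an sp³ carbon with no adjacent C=O → amine.
–C(=O)–O–C with C on the carbonyl side → ester.
pendant –C≡N: nitrile.
pendant –NHC(=O)CH3: N bonded to a carbonyl → amide (not amine).
pendant –CH2NH2: N on sp³ C, no adjacent C=O → amine.
pendant –NHC(=O)CH3: N bonded to a carbonyl → amide (not amine).
pendant –CONH2: carbonyl C bonded to C and N → amide.
–NH2 on an sp³ carbon with no adjacent C=O → amine.
terminal –CHO: carbonyl C bonded to H and C → aldehyde.
Amine appears at: H2NCH2, CH(CH2NH2), CH(NH2) → 3.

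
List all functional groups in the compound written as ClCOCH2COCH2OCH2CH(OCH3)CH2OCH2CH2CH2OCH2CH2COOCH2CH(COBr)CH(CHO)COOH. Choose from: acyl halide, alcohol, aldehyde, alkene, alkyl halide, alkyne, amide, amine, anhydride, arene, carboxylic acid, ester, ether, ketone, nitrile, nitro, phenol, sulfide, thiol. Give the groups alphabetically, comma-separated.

–C(=O)Cl: carbonyl C bonded to C and to a halogen → acyl halide (not alkyl halide).
–C(=O)– with carbon on both sides → ketone.
C–O–C with sp³ carbons on both sides and no adjacent C=O → ether.
pendant –OCH3: C–O–C with sp³ C, no adjacent C=O → ether.
C–O–C with sp³ carbons on both sides and no adjacent C=O → ether.
C–O–C with sp³ carbons on both sides and no adjacent C=O → ether.
–C(=O)–O–C with C on the carbonyl side → ester.
pendant –C(=O)X: carbonyl C bonded to C and halogen → acyl halide.
pendant –CHO: carbonyl C bonded to C and H → aldehyde.
–COOH: carbonyl C bonded to –OH and C → carboxylic acid (the –OH is not a separate alcohol).

acyl halide, aldehyde, carboxylic acid, ester, ether, ketone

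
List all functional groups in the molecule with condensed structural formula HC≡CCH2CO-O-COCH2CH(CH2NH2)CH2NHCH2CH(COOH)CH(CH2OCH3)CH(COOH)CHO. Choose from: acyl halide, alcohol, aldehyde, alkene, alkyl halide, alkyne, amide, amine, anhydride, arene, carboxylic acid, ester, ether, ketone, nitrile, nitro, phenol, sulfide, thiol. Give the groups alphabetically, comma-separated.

aldehyde, alkyne, amine, anhydride, carboxylic acid, ether

Taking each segment in turn:
  HC≡C: C≡C triple bond → alkyne.
  CH2CO-O-COCH2: two acyl groups sharing one oxygen, –C(=O)–O–C(=O)– → anhydride.
  CH(CH2NH2): pendant –CH2NH2: N on sp³ C, no adjacent C=O → amine.
  CH2NHCH2: C–N–C with sp³ carbons and no adjacent C=O → amine (secondary).
  CH(COOH): pendant –COOH: carbonyl C bonded to C and –OH → carboxylic acid.
  CH(CH2OCH3): pendant –CH2OCH3: C–O–C linkage → ether.
  CH(COOH): pendant –COOH: carbonyl C bonded to C and –OH → carboxylic acid.
  CHO: terminal –CHO: carbonyl C bonded to H and C → aldehyde.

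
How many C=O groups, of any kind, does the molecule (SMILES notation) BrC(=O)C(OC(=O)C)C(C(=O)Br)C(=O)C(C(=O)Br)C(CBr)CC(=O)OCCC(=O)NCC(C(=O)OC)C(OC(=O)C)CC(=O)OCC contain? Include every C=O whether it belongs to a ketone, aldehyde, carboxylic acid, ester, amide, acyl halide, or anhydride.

BrCO: acyl halide, 1 C=O (running total 1).
CH(OCOCH3): ester, 1 C=O (running total 2).
CH(COBr): acyl halide, 1 C=O (running total 3).
CO: ketone, 1 C=O (running total 4).
CH(COBr): acyl halide, 1 C=O (running total 5).
CH2COOCH2: ester, 1 C=O (running total 6).
CH2CONHCH2: amide, 1 C=O (running total 7).
CH(COOCH3): ester, 1 C=O (running total 8).
CH(OCOCH3): ester, 1 C=O (running total 9).
CH2COOCH2: ester, 1 C=O (running total 10).

10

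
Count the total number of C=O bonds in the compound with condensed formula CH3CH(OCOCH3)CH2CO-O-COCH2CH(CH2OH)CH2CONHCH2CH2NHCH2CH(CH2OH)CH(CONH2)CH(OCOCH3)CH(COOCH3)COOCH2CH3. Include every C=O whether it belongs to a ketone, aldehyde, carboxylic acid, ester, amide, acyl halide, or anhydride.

CH(OCOCH3): ester, 1 C=O (running total 1).
CH2CO-O-COCH2: anhydride, 2 C=O (running total 3).
CH2CONHCH2: amide, 1 C=O (running total 4).
CH(CONH2): amide, 1 C=O (running total 5).
CH(OCOCH3): ester, 1 C=O (running total 6).
CH(COOCH3): ester, 1 C=O (running total 7).
COOCH2CH3: ester, 1 C=O (running total 8).

8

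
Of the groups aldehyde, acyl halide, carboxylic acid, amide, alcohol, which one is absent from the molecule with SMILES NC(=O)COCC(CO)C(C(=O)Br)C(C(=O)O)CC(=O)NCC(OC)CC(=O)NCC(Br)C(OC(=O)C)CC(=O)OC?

aldehyde

carboxylic acid: present (CH(COOH) — pendant –COOH: carbonyl C bonded to C and –OH → carboxylic acid).
amide: present (H2NCO — –C(=O)NH2: carbonyl C bonded to C and to N → amide (the N is not a separate amine)).
alcohol: present (CH(CH2OH) — pendant –CH2OH on an sp³ backbone C → alcohol).
acyl halide: present (CH(COBr) — pendant –C(=O)X: carbonyl C bonded to C and halogen → acyl halide).
aldehyde: absent. In CH(COOH), the carbonyl carbon bears –OH, not –H, so it is a carboxylic acid.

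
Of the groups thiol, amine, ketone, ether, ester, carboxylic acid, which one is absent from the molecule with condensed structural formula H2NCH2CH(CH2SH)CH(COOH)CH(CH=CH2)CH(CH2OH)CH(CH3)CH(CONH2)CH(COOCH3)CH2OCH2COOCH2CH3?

ether: present (CH2OCH2 — C–O–C with sp³ carbons on both sides and no adjacent C=O → ether).
ester: present (CH(COOCH3) — pendant –COOCH3: carbonyl C bonded to C and –OCH3 → ester).
amine: present (H2NCH2 — –NH2 on an sp³ carbon with no adjacent C=O → amine).
carboxylic acid: present (CH(COOH) — pendant –COOH: carbonyl C bonded to C and –OH → carboxylic acid).
thiol: present (CH(CH2SH) — pendant –CH2SH → thiol).
ketone: absent. In each of CH(COOCH3) and COOCH2CH3, the C=O is bonded to an –O–C group, which defines an ester, not a ketone. In CH(CONH2), the C=O is bonded to nitrogen, which defines an amide, not a ketone. In CH(COOH), the C=O bears an –OH, making it a carboxylic acid rather than a ketone.

ketone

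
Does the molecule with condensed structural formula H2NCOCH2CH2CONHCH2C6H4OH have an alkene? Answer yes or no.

Taking each segment in turn:
  H2NCO: –C(=O)NH2: carbonyl C bonded to C and to N → amide (the N is not a separate amine).
  CH2CONHCH2: –C(=O)–N– linkage → amide (the N is not an amine).
  C6H4OH: –OH attached directly to an aromatic ring → phenol (not alcohol); the ring itself is an arene.
In C6H4OH, the C=C units are part of an aromatic ring, which is an arene, not an isolated alkene.
The groups actually present are: amide, arene, phenol.

no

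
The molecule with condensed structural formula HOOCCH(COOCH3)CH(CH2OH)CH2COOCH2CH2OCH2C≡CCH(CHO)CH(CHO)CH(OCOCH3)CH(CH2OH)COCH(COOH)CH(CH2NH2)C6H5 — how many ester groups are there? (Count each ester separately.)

–COOH: carbonyl C bonded to –OH and C → carboxylic acid (the –OH is not a separate alcohol).
pendant –COOCH3: carbonyl C bonded to C and –OCH3 → ester.
pendant –CH2OH on an sp³ backbone C → alcohol.
–C(=O)–O–C with C on the carbonyl side → ester.
C–O–C with sp³ carbons on both sides and no adjacent C=O → ether.
C≡C triple bond → alkyne.
pendant –CHO: carbonyl C bonded to C and H → aldehyde.
pendant –CHO: carbonyl C bonded to C and H → aldehyde.
pendant –OC(=O)CH3: an acyloxy group → ester.
pendant –CH2OH on an sp³ backbone C → alcohol.
–C(=O)– with carbon on both sides → ketone.
pendant –COOH: carbonyl C bonded to C and –OH → carboxylic acid.
pendant –CH2NH2: N on sp³ C, no adjacent C=O → amine.
–C6H5 phenyl ring → arene.
Ester appears at: CH(COOCH3), CH2COOCH2, CH(OCOCH3) → 3.

3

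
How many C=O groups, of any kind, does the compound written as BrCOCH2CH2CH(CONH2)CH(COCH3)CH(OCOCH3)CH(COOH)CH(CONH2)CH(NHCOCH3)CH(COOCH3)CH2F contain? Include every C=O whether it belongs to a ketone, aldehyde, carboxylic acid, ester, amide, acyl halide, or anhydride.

BrCO: acyl halide, 1 C=O (running total 1).
CH(CONH2): amide, 1 C=O (running total 2).
CH(COCH3): ketone, 1 C=O (running total 3).
CH(OCOCH3): ester, 1 C=O (running total 4).
CH(COOH): carboxylic acid, 1 C=O (running total 5).
CH(CONH2): amide, 1 C=O (running total 6).
CH(NHCOCH3): amide, 1 C=O (running total 7).
CH(COOCH3): ester, 1 C=O (running total 8).

8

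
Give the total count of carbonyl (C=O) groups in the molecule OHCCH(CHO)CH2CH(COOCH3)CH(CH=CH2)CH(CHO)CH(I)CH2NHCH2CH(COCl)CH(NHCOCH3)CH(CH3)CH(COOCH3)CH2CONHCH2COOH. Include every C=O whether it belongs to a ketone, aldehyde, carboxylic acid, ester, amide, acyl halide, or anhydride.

9

OHC: aldehyde, 1 C=O (running total 1).
CH(CHO): aldehyde, 1 C=O (running total 2).
CH(COOCH3): ester, 1 C=O (running total 3).
CH(CHO): aldehyde, 1 C=O (running total 4).
CH(COCl): acyl halide, 1 C=O (running total 5).
CH(NHCOCH3): amide, 1 C=O (running total 6).
CH(COOCH3): ester, 1 C=O (running total 7).
CH2CONHCH2: amide, 1 C=O (running total 8).
COOH: carboxylic acid, 1 C=O (running total 9).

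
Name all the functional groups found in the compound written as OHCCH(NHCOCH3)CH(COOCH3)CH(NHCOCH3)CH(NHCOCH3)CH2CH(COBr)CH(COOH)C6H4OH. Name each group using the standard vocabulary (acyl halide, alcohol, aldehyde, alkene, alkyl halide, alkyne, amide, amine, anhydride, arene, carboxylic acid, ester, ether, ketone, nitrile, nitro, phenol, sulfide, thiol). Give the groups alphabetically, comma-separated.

Working along the chain:
  OHC: terminal –CHO: carbonyl C bonded to H and C → aldehyde.
  CH(NHCOCH3): pendant –NHC(=O)CH3: N bonded to a carbonyl → amide (not amine).
  CH(COOCH3): pendant –COOCH3: carbonyl C bonded to C and –OCH3 → ester.
  CH(NHCOCH3): pendant –NHC(=O)CH3: N bonded to a carbonyl → amide (not amine).
  CH(NHCOCH3): pendant –NHC(=O)CH3: N bonded to a carbonyl → amide (not amine).
  CH(COBr): pendant –C(=O)X: carbonyl C bonded to C and halogen → acyl halide.
  CH(COOH): pendant –COOH: carbonyl C bonded to C and –OH → carboxylic acid.
  C6H4OH: –OH attached directly to an aromatic ring → phenol (not alcohol); the ring itself is an arene.

acyl halide, aldehyde, amide, arene, carboxylic acid, ester, phenol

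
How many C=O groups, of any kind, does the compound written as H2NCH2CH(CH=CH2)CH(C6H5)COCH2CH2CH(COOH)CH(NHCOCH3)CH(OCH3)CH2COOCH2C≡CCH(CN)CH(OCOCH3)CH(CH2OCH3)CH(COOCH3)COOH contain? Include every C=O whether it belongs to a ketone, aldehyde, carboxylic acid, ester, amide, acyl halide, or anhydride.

CO: ketone, 1 C=O (running total 1).
CH(COOH): carboxylic acid, 1 C=O (running total 2).
CH(NHCOCH3): amide, 1 C=O (running total 3).
CH2COOCH2: ester, 1 C=O (running total 4).
CH(OCOCH3): ester, 1 C=O (running total 5).
CH(COOCH3): ester, 1 C=O (running total 6).
COOH: carboxylic acid, 1 C=O (running total 7).

7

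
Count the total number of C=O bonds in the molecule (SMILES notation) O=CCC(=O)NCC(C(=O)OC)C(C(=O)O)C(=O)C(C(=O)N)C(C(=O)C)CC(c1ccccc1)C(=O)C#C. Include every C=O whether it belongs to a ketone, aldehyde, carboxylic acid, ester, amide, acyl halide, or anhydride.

8

OHC: aldehyde, 1 C=O (running total 1).
CH2CONHCH2: amide, 1 C=O (running total 2).
CH(COOCH3): ester, 1 C=O (running total 3).
CH(COOH): carboxylic acid, 1 C=O (running total 4).
CO: ketone, 1 C=O (running total 5).
CH(CONH2): amide, 1 C=O (running total 6).
CH(COCH3): ketone, 1 C=O (running total 7).
CO: ketone, 1 C=O (running total 8).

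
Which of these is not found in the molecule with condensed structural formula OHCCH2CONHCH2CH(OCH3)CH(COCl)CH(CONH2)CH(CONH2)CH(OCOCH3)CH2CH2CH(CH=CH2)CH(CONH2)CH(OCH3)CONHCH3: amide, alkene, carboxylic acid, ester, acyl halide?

alkene: present (CH(CH=CH2) — pendant –CH=CH2: C=C double bond → alkene).
acyl halide: present (CH(COCl) — pendant –C(=O)X: carbonyl C bonded to C and halogen → acyl halide).
amide: present (CH2CONHCH2 — –C(=O)–N– linkage → amide (the N is not an amine)).
ester: present (CH(OCOCH3) — pendant –OC(=O)CH3: an acyloxy group → ester).
carboxylic acid: absent. In CH(OCOCH3), the acyl oxygen is bonded to carbon (–O–C), not to H, so this is an ester. In each of CH2CONHCH2, CH(CONH2) and CONHCH3, the carbonyl is bonded to nitrogen, not to –OH; that is an amide.

carboxylic acid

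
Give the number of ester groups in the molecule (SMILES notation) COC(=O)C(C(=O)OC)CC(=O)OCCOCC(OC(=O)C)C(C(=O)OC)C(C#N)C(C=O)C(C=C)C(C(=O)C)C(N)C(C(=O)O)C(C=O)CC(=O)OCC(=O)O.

6

Taking each segment in turn:
  CH3OOC: CH3O–C(=O)–: carbonyl C bonded to C and to –OCH3 → ester (not ketone + ether).
  CH(COOCH3): pendant –COOCH3: carbonyl C bonded to C and –OCH3 → ester.
  CH2COOCH2: –C(=O)–O–C with C on the carbonyl side → ester.
  CH2OCH2: C–O–C with sp³ carbons on both sides and no adjacent C=O → ether.
  CH(OCOCH3): pendant –OC(=O)CH3: an acyloxy group → ester.
  CH(COOCH3): pendant –COOCH3: carbonyl C bonded to C and –OCH3 → ester.
  CH(CN): pendant –C≡N: nitrile.
  CH(CHO): pendant –CHO: carbonyl C bonded to C and H → aldehyde.
  CH(CH=CH2): pendant –CH=CH2: C=C double bond → alkene.
  CH(COCH3): pendant –COCH3: carbonyl C bonded to two carbons → ketone.
  CH(NH2): –NH2 on an sp³ carbon with no adjacent C=O → amine.
  CH(COOH): pendant –COOH: carbonyl C bonded to C and –OH → carboxylic acid.
  CH(CHO): pendant –CHO: carbonyl C bonded to C and H → aldehyde.
  CH2COOCH2: –C(=O)–O–C with C on the carbonyl side → ester.
  COOH: –COOH: carbonyl C bonded to –OH and C → carboxylic acid (the –OH is not a separate alcohol).
Ester appears at: CH3OOC, CH(COOCH3), CH2COOCH2, CH(OCOCH3), CH(COOCH3), CH2COOCH2 → 6.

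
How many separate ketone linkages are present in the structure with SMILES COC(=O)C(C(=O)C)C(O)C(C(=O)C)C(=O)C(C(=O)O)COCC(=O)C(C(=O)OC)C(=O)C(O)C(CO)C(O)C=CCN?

Taking each segment in turn:
  CH3OOC: CH3O–C(=O)–: carbonyl C bonded to C and to –OCH3 → ester (not ketone + ether).
  CH(COCH3): pendant –COCH3: carbonyl C bonded to two carbons → ketone.
  CH(OH): –OH on an sp³ carbon → alcohol (secondary).
  CH(COCH3): pendant –COCH3: carbonyl C bonded to two carbons → ketone.
  CO: –C(=O)– with carbon on both sides → ketone.
  CH(COOH): pendant –COOH: carbonyl C bonded to C and –OH → carboxylic acid.
  CH2OCH2: C–O–C with sp³ carbons on both sides and no adjacent C=O → ether.
  CO: –C(=O)– with carbon on both sides → ketone.
  CH(COOCH3): pendant –COOCH3: carbonyl C bonded to C and –OCH3 → ester.
  CO: –C(=O)– with carbon on both sides → ketone.
  CH(OH): –OH on an sp³ carbon → alcohol (secondary).
  CH(CH2OH): pendant –CH2OH on an sp³ backbone C → alcohol.
  CH(OH): –OH on an sp³ carbon → alcohol (secondary).
  CH=CH: C=C double bond → alkene.
  CH2NH2: –NH2 on an sp³ carbon with no adjacent C=O → amine.
Ketone appears at: CH(COCH3), CH(COCH3), CO, CO, CO → 5.

5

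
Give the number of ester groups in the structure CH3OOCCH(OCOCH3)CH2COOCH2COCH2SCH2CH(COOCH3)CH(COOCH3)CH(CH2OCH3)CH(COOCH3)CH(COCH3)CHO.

6

CH3O–C(=O)–: carbonyl C bonded to C and to –OCH3 → ester (not ketone + ether).
pendant –OC(=O)CH3: an acyloxy group → ester.
–C(=O)–O–C with C on the carbonyl side → ester.
–C(=O)– with carbon on both sides → ketone.
C–S–C linkage → sulfide (thioether).
pendant –COOCH3: carbonyl C bonded to C and –OCH3 → ester.
pendant –COOCH3: carbonyl C bonded to C and –OCH3 → ester.
pendant –CH2OCH3: C–O–C linkage → ether.
pendant –COOCH3: carbonyl C bonded to C and –OCH3 → ester.
pendant –COCH3: carbonyl C bonded to two carbons → ketone.
terminal –CHO: carbonyl C bonded to H and C → aldehyde.
Ester appears at: CH3OOC, CH(OCOCH3), CH2COOCH2, CH(COOCH3), CH(COOCH3), CH(COOCH3) → 6.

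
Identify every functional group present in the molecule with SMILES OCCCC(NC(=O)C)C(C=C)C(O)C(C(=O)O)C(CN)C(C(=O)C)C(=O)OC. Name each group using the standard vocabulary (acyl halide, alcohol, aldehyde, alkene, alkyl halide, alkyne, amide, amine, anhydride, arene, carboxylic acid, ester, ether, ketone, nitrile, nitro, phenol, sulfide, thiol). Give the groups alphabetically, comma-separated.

Taking each segment in turn:
  HOCH2: HO– on an sp³ carbon → alcohol.
  CH(NHCOCH3): pendant –NHC(=O)CH3: N bonded to a carbonyl → amide (not amine).
  CH(CH=CH2): pendant –CH=CH2: C=C double bond → alkene.
  CH(OH): –OH on an sp³ carbon → alcohol (secondary).
  CH(COOH): pendant –COOH: carbonyl C bonded to C and –OH → carboxylic acid.
  CH(CH2NH2): pendant –CH2NH2: N on sp³ C, no adjacent C=O → amine.
  CH(COCH3): pendant –COCH3: carbonyl C bonded to two carbons → ketone.
  COOCH3: –C(=O)OCH3: carbonyl C bonded to C and to –OCH3 → ester (not ketone + ether).

alcohol, alkene, amide, amine, carboxylic acid, ester, ketone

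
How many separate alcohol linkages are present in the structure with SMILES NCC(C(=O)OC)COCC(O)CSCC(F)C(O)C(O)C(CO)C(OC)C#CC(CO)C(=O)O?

Reading the structure from left to right:
  H2NCH2: –NH2 on an sp³ carbon with no adjacent C=O → amine.
  CH(COOCH3): pendant –COOCH3: carbonyl C bonded to C and –OCH3 → ester.
  CH2OCH2: C–O–C with sp³ carbons on both sides and no adjacent C=O → ether.
  CH(OH): –OH on an sp³ carbon → alcohol (secondary).
  CH2SCH2: C–S–C linkage → sulfide (thioether).
  CH(F): halogen on an sp³ carbon → alkyl halide.
  CH(OH): –OH on an sp³ carbon → alcohol (secondary).
  CH(OH): –OH on an sp³ carbon → alcohol (secondary).
  CH(CH2OH): pendant –CH2OH on an sp³ backbone C → alcohol.
  CH(OCH3): pendant –OCH3: C–O–C with sp³ C, no adjacent C=O → ether.
  C≡C: C≡C triple bond → alkyne.
  CH(CH2OH): pendant –CH2OH on an sp³ backbone C → alcohol.
  COOH: –COOH: carbonyl C bonded to –OH and C → carboxylic acid (the –OH is not a separate alcohol).
Alcohol appears at: CH(OH), CH(OH), CH(OH), CH(CH2OH), CH(CH2OH) → 5.

5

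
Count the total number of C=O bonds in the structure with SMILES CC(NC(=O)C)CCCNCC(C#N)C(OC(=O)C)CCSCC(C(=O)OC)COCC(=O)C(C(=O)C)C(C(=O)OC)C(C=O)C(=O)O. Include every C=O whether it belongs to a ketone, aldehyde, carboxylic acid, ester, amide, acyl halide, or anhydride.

CH(NHCOCH3): amide, 1 C=O (running total 1).
CH(OCOCH3): ester, 1 C=O (running total 2).
CH(COOCH3): ester, 1 C=O (running total 3).
CO: ketone, 1 C=O (running total 4).
CH(COCH3): ketone, 1 C=O (running total 5).
CH(COOCH3): ester, 1 C=O (running total 6).
CH(CHO): aldehyde, 1 C=O (running total 7).
COOH: carboxylic acid, 1 C=O (running total 8).

8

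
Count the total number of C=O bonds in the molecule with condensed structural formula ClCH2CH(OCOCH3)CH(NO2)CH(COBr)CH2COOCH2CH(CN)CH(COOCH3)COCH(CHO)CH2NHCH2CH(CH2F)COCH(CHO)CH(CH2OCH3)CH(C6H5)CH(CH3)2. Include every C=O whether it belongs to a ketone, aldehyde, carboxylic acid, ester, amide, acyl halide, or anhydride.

8

CH(OCOCH3): ester, 1 C=O (running total 1).
CH(COBr): acyl halide, 1 C=O (running total 2).
CH2COOCH2: ester, 1 C=O (running total 3).
CH(COOCH3): ester, 1 C=O (running total 4).
CO: ketone, 1 C=O (running total 5).
CH(CHO): aldehyde, 1 C=O (running total 6).
CO: ketone, 1 C=O (running total 7).
CH(CHO): aldehyde, 1 C=O (running total 8).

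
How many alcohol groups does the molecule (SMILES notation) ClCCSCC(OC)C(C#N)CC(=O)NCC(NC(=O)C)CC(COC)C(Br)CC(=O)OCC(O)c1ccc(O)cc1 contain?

1

halogen on an sp³ carbon → alkyl halide.
C–S–C linkage → sulfide (thioether).
pendant –OCH3: C–O–C with sp³ C, no adjacent C=O → ether.
pendant –C≡N: nitrile.
–C(=O)–N– linkage → amide (the N is not an amine).
pendant –NHC(=O)CH3: N bonded to a carbonyl → amide (not amine).
pendant –CH2OCH3: C–O–C linkage → ether.
halogen on an sp³ carbon → alkyl halide.
–C(=O)–O–C with C on the carbonyl side → ester.
–OH on an sp³ carbon → alcohol (secondary).
–OH attached directly to an aromatic ring → phenol (not alcohol); the ring itself is an arene.
Alcohol appears at: CH(OH) → 1.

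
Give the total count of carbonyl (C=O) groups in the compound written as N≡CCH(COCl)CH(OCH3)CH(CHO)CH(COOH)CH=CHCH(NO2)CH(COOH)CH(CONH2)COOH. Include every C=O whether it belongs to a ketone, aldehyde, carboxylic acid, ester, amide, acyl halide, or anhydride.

6

CH(COCl): acyl halide, 1 C=O (running total 1).
CH(CHO): aldehyde, 1 C=O (running total 2).
CH(COOH): carboxylic acid, 1 C=O (running total 3).
CH(COOH): carboxylic acid, 1 C=O (running total 4).
CH(CONH2): amide, 1 C=O (running total 5).
COOH: carboxylic acid, 1 C=O (running total 6).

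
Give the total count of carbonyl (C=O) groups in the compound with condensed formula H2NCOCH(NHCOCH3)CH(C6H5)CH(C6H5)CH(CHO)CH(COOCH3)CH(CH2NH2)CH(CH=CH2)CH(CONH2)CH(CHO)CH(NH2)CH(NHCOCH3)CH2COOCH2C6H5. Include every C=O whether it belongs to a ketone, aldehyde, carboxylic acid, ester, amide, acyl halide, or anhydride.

H2NCO: amide, 1 C=O (running total 1).
CH(NHCOCH3): amide, 1 C=O (running total 2).
CH(CHO): aldehyde, 1 C=O (running total 3).
CH(COOCH3): ester, 1 C=O (running total 4).
CH(CONH2): amide, 1 C=O (running total 5).
CH(CHO): aldehyde, 1 C=O (running total 6).
CH(NHCOCH3): amide, 1 C=O (running total 7).
CH2COOCH2: ester, 1 C=O (running total 8).

8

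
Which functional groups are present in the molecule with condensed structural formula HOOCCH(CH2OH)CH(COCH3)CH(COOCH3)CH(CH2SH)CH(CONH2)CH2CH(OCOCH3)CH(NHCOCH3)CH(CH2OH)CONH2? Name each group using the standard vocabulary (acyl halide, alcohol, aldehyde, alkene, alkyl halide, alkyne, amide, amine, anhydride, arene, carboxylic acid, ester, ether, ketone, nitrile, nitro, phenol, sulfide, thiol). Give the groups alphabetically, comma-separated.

alcohol, amide, carboxylic acid, ester, ketone, thiol

–COOH: carbonyl C bonded to –OH and C → carboxylic acid (the –OH is not a separate alcohol).
pendant –CH2OH on an sp³ backbone C → alcohol.
pendant –COCH3: carbonyl C bonded to two carbons → ketone.
pendant –COOCH3: carbonyl C bonded to C and –OCH3 → ester.
pendant –CH2SH → thiol.
pendant –CONH2: carbonyl C bonded to C and N → amide.
pendant –OC(=O)CH3: an acyloxy group → ester.
pendant –NHC(=O)CH3: N bonded to a carbonyl → amide (not amine).
pendant –CH2OH on an sp³ backbone C → alcohol.
–C(=O)NH2: carbonyl C bonded to C and to N → amide (the N is not a separate amine).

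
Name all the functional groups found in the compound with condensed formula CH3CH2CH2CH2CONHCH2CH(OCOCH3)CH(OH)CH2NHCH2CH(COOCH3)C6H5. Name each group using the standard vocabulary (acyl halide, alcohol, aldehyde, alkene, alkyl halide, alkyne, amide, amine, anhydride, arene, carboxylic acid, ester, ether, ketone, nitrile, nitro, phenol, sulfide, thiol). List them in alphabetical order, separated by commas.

Working along the chain:
  CH2CONHCH2: –C(=O)–N– linkage → amide (the N is not an amine).
  CH(OCOCH3): pendant –OC(=O)CH3: an acyloxy group → ester.
  CH(OH): –OH on an sp³ carbon → alcohol (secondary).
  CH2NHCH2: C–N–C with sp³ carbons and no adjacent C=O → amine (secondary).
  CH(COOCH3): pendant –COOCH3: carbonyl C bonded to C and –OCH3 → ester.
  C6H5: –C6H5 phenyl ring → arene.

alcohol, amide, amine, arene, ester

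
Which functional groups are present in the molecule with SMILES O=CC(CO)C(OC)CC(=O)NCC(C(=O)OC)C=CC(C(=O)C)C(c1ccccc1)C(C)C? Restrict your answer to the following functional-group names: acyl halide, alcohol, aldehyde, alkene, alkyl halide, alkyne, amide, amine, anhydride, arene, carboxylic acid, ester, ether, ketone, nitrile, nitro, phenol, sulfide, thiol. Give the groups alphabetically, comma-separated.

terminal –CHO: carbonyl C bonded to H and C → aldehyde.
pendant –CH2OH on an sp³ backbone C → alcohol.
pendant –OCH3: C–O–C with sp³ C, no adjacent C=O → ether.
–C(=O)–N– linkage → amide (the N is not an amine).
pendant –COOCH3: carbonyl C bonded to C and –OCH3 → ester.
C=C double bond → alkene.
pendant –COCH3: carbonyl C bonded to two carbons → ketone.
pendant –C6H5: benzene ring → arene.

alcohol, aldehyde, alkene, amide, arene, ester, ether, ketone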